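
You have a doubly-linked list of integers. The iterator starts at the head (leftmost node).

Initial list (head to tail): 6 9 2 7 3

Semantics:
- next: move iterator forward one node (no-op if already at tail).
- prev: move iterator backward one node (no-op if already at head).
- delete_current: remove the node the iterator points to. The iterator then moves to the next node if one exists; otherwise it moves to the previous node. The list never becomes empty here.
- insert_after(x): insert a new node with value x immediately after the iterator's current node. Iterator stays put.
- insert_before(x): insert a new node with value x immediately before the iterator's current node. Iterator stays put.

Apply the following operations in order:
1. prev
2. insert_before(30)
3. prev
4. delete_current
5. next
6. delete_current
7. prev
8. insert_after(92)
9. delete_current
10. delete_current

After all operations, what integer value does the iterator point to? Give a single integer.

After 1 (prev): list=[6, 9, 2, 7, 3] cursor@6
After 2 (insert_before(30)): list=[30, 6, 9, 2, 7, 3] cursor@6
After 3 (prev): list=[30, 6, 9, 2, 7, 3] cursor@30
After 4 (delete_current): list=[6, 9, 2, 7, 3] cursor@6
After 5 (next): list=[6, 9, 2, 7, 3] cursor@9
After 6 (delete_current): list=[6, 2, 7, 3] cursor@2
After 7 (prev): list=[6, 2, 7, 3] cursor@6
After 8 (insert_after(92)): list=[6, 92, 2, 7, 3] cursor@6
After 9 (delete_current): list=[92, 2, 7, 3] cursor@92
After 10 (delete_current): list=[2, 7, 3] cursor@2

Answer: 2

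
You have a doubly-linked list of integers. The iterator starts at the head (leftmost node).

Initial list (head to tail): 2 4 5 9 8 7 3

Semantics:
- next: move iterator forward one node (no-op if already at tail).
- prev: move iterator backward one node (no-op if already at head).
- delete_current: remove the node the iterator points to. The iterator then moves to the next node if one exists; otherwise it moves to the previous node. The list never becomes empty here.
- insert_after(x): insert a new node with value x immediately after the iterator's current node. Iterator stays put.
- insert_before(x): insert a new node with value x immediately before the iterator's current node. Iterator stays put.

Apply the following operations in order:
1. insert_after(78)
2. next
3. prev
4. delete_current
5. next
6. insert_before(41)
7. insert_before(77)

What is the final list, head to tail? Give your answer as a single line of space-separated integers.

After 1 (insert_after(78)): list=[2, 78, 4, 5, 9, 8, 7, 3] cursor@2
After 2 (next): list=[2, 78, 4, 5, 9, 8, 7, 3] cursor@78
After 3 (prev): list=[2, 78, 4, 5, 9, 8, 7, 3] cursor@2
After 4 (delete_current): list=[78, 4, 5, 9, 8, 7, 3] cursor@78
After 5 (next): list=[78, 4, 5, 9, 8, 7, 3] cursor@4
After 6 (insert_before(41)): list=[78, 41, 4, 5, 9, 8, 7, 3] cursor@4
After 7 (insert_before(77)): list=[78, 41, 77, 4, 5, 9, 8, 7, 3] cursor@4

Answer: 78 41 77 4 5 9 8 7 3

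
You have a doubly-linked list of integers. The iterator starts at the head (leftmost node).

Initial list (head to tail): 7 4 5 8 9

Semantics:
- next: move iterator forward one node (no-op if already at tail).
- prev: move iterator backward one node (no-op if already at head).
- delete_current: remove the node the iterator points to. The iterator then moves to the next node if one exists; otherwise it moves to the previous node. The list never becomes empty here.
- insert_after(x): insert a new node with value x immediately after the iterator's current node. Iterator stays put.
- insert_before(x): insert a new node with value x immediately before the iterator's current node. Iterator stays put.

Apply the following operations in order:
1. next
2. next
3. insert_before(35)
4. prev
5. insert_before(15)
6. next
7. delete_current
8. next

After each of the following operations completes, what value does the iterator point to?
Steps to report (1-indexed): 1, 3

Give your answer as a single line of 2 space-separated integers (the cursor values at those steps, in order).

Answer: 4 5

Derivation:
After 1 (next): list=[7, 4, 5, 8, 9] cursor@4
After 2 (next): list=[7, 4, 5, 8, 9] cursor@5
After 3 (insert_before(35)): list=[7, 4, 35, 5, 8, 9] cursor@5
After 4 (prev): list=[7, 4, 35, 5, 8, 9] cursor@35
After 5 (insert_before(15)): list=[7, 4, 15, 35, 5, 8, 9] cursor@35
After 6 (next): list=[7, 4, 15, 35, 5, 8, 9] cursor@5
After 7 (delete_current): list=[7, 4, 15, 35, 8, 9] cursor@8
After 8 (next): list=[7, 4, 15, 35, 8, 9] cursor@9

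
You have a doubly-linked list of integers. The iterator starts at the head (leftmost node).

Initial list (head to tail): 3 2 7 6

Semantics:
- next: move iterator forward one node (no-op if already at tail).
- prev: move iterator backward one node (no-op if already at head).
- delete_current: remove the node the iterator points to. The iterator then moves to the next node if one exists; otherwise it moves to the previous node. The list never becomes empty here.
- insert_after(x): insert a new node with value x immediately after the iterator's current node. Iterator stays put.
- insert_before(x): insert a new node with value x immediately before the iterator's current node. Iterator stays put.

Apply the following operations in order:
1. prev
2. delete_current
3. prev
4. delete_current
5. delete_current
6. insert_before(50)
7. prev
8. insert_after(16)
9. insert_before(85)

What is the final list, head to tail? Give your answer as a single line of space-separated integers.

Answer: 85 50 16 6

Derivation:
After 1 (prev): list=[3, 2, 7, 6] cursor@3
After 2 (delete_current): list=[2, 7, 6] cursor@2
After 3 (prev): list=[2, 7, 6] cursor@2
After 4 (delete_current): list=[7, 6] cursor@7
After 5 (delete_current): list=[6] cursor@6
After 6 (insert_before(50)): list=[50, 6] cursor@6
After 7 (prev): list=[50, 6] cursor@50
After 8 (insert_after(16)): list=[50, 16, 6] cursor@50
After 9 (insert_before(85)): list=[85, 50, 16, 6] cursor@50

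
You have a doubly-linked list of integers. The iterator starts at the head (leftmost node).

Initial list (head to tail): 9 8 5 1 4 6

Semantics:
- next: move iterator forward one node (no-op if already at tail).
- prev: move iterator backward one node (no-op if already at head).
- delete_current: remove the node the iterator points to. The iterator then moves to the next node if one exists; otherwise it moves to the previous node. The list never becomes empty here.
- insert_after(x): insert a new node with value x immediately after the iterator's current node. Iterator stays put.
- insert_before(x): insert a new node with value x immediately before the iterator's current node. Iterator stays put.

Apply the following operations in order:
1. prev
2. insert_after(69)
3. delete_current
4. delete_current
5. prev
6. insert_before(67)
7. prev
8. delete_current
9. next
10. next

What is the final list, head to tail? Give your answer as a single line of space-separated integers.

After 1 (prev): list=[9, 8, 5, 1, 4, 6] cursor@9
After 2 (insert_after(69)): list=[9, 69, 8, 5, 1, 4, 6] cursor@9
After 3 (delete_current): list=[69, 8, 5, 1, 4, 6] cursor@69
After 4 (delete_current): list=[8, 5, 1, 4, 6] cursor@8
After 5 (prev): list=[8, 5, 1, 4, 6] cursor@8
After 6 (insert_before(67)): list=[67, 8, 5, 1, 4, 6] cursor@8
After 7 (prev): list=[67, 8, 5, 1, 4, 6] cursor@67
After 8 (delete_current): list=[8, 5, 1, 4, 6] cursor@8
After 9 (next): list=[8, 5, 1, 4, 6] cursor@5
After 10 (next): list=[8, 5, 1, 4, 6] cursor@1

Answer: 8 5 1 4 6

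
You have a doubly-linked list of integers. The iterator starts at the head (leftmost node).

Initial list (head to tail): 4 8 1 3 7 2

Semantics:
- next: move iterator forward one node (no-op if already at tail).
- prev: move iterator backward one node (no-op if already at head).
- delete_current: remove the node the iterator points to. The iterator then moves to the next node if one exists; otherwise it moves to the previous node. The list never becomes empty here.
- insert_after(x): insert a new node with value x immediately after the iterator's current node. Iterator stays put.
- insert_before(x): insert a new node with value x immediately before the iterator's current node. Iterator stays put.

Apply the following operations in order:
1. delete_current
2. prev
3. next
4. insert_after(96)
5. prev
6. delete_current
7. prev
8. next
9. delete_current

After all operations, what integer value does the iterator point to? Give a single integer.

Answer: 3

Derivation:
After 1 (delete_current): list=[8, 1, 3, 7, 2] cursor@8
After 2 (prev): list=[8, 1, 3, 7, 2] cursor@8
After 3 (next): list=[8, 1, 3, 7, 2] cursor@1
After 4 (insert_after(96)): list=[8, 1, 96, 3, 7, 2] cursor@1
After 5 (prev): list=[8, 1, 96, 3, 7, 2] cursor@8
After 6 (delete_current): list=[1, 96, 3, 7, 2] cursor@1
After 7 (prev): list=[1, 96, 3, 7, 2] cursor@1
After 8 (next): list=[1, 96, 3, 7, 2] cursor@96
After 9 (delete_current): list=[1, 3, 7, 2] cursor@3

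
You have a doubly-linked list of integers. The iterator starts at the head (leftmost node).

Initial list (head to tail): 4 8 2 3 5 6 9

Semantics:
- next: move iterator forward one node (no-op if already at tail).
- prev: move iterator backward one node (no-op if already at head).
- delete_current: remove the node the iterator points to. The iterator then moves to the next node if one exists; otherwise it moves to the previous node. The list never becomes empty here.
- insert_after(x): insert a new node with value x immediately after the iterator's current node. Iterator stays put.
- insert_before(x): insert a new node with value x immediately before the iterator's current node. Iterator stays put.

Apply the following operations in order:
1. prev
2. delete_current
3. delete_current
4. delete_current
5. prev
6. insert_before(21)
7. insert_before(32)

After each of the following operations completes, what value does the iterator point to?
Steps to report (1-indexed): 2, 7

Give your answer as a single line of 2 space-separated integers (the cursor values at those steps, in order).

Answer: 8 3

Derivation:
After 1 (prev): list=[4, 8, 2, 3, 5, 6, 9] cursor@4
After 2 (delete_current): list=[8, 2, 3, 5, 6, 9] cursor@8
After 3 (delete_current): list=[2, 3, 5, 6, 9] cursor@2
After 4 (delete_current): list=[3, 5, 6, 9] cursor@3
After 5 (prev): list=[3, 5, 6, 9] cursor@3
After 6 (insert_before(21)): list=[21, 3, 5, 6, 9] cursor@3
After 7 (insert_before(32)): list=[21, 32, 3, 5, 6, 9] cursor@3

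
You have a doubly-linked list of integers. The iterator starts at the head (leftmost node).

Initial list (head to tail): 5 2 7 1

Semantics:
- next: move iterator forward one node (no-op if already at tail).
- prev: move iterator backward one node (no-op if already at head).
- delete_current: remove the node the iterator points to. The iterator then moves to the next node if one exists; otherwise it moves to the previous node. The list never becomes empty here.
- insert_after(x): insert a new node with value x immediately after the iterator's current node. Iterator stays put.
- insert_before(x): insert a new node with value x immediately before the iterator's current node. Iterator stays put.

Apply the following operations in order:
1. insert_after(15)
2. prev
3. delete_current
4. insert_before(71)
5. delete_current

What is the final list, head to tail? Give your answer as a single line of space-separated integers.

Answer: 71 2 7 1

Derivation:
After 1 (insert_after(15)): list=[5, 15, 2, 7, 1] cursor@5
After 2 (prev): list=[5, 15, 2, 7, 1] cursor@5
After 3 (delete_current): list=[15, 2, 7, 1] cursor@15
After 4 (insert_before(71)): list=[71, 15, 2, 7, 1] cursor@15
After 5 (delete_current): list=[71, 2, 7, 1] cursor@2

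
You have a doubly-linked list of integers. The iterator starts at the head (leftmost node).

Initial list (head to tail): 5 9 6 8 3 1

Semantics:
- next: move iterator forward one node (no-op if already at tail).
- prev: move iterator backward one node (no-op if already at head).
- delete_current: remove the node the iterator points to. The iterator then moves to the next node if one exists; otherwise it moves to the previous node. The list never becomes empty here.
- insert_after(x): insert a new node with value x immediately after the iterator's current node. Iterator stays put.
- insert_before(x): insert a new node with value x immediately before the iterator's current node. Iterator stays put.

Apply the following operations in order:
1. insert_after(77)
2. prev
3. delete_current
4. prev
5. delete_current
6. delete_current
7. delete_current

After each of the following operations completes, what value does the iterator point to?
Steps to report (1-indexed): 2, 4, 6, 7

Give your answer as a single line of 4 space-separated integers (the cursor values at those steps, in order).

Answer: 5 77 6 8

Derivation:
After 1 (insert_after(77)): list=[5, 77, 9, 6, 8, 3, 1] cursor@5
After 2 (prev): list=[5, 77, 9, 6, 8, 3, 1] cursor@5
After 3 (delete_current): list=[77, 9, 6, 8, 3, 1] cursor@77
After 4 (prev): list=[77, 9, 6, 8, 3, 1] cursor@77
After 5 (delete_current): list=[9, 6, 8, 3, 1] cursor@9
After 6 (delete_current): list=[6, 8, 3, 1] cursor@6
After 7 (delete_current): list=[8, 3, 1] cursor@8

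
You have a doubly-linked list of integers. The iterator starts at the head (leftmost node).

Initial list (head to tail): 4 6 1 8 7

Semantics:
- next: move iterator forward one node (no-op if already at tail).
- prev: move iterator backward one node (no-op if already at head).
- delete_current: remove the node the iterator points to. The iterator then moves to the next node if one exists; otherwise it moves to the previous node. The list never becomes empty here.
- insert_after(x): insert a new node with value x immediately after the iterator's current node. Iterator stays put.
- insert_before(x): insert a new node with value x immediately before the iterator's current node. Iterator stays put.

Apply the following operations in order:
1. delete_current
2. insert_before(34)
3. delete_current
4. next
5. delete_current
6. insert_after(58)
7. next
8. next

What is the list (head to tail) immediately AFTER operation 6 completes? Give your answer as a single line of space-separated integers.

Answer: 34 1 7 58

Derivation:
After 1 (delete_current): list=[6, 1, 8, 7] cursor@6
After 2 (insert_before(34)): list=[34, 6, 1, 8, 7] cursor@6
After 3 (delete_current): list=[34, 1, 8, 7] cursor@1
After 4 (next): list=[34, 1, 8, 7] cursor@8
After 5 (delete_current): list=[34, 1, 7] cursor@7
After 6 (insert_after(58)): list=[34, 1, 7, 58] cursor@7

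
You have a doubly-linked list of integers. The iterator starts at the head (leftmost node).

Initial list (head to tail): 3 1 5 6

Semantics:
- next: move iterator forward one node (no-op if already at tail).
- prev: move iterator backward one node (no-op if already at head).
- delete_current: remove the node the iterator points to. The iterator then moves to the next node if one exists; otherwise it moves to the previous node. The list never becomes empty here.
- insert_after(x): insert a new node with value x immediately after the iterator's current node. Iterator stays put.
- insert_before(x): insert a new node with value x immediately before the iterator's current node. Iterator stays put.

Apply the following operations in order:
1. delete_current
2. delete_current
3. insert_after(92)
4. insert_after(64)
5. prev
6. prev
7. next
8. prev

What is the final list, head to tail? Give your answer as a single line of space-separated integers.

Answer: 5 64 92 6

Derivation:
After 1 (delete_current): list=[1, 5, 6] cursor@1
After 2 (delete_current): list=[5, 6] cursor@5
After 3 (insert_after(92)): list=[5, 92, 6] cursor@5
After 4 (insert_after(64)): list=[5, 64, 92, 6] cursor@5
After 5 (prev): list=[5, 64, 92, 6] cursor@5
After 6 (prev): list=[5, 64, 92, 6] cursor@5
After 7 (next): list=[5, 64, 92, 6] cursor@64
After 8 (prev): list=[5, 64, 92, 6] cursor@5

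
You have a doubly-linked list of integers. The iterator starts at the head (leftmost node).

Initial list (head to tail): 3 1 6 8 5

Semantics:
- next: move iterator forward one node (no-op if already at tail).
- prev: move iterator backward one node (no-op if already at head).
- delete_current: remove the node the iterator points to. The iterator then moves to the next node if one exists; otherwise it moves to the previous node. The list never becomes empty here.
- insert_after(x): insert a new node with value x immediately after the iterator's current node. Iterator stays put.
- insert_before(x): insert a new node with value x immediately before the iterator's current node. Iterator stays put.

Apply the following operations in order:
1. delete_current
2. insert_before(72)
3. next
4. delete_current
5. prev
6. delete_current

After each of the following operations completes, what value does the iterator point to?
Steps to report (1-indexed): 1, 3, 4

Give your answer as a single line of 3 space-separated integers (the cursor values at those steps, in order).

After 1 (delete_current): list=[1, 6, 8, 5] cursor@1
After 2 (insert_before(72)): list=[72, 1, 6, 8, 5] cursor@1
After 3 (next): list=[72, 1, 6, 8, 5] cursor@6
After 4 (delete_current): list=[72, 1, 8, 5] cursor@8
After 5 (prev): list=[72, 1, 8, 5] cursor@1
After 6 (delete_current): list=[72, 8, 5] cursor@8

Answer: 1 6 8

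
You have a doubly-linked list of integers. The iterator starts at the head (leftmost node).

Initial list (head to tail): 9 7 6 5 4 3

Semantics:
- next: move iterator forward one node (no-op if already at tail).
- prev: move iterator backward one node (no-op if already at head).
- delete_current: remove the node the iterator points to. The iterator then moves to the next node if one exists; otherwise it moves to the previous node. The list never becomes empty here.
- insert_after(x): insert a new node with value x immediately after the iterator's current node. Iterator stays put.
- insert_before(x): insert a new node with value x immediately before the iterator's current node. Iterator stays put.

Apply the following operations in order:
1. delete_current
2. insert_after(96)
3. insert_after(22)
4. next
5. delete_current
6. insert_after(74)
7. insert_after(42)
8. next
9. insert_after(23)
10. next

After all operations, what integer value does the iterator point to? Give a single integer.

Answer: 23

Derivation:
After 1 (delete_current): list=[7, 6, 5, 4, 3] cursor@7
After 2 (insert_after(96)): list=[7, 96, 6, 5, 4, 3] cursor@7
After 3 (insert_after(22)): list=[7, 22, 96, 6, 5, 4, 3] cursor@7
After 4 (next): list=[7, 22, 96, 6, 5, 4, 3] cursor@22
After 5 (delete_current): list=[7, 96, 6, 5, 4, 3] cursor@96
After 6 (insert_after(74)): list=[7, 96, 74, 6, 5, 4, 3] cursor@96
After 7 (insert_after(42)): list=[7, 96, 42, 74, 6, 5, 4, 3] cursor@96
After 8 (next): list=[7, 96, 42, 74, 6, 5, 4, 3] cursor@42
After 9 (insert_after(23)): list=[7, 96, 42, 23, 74, 6, 5, 4, 3] cursor@42
After 10 (next): list=[7, 96, 42, 23, 74, 6, 5, 4, 3] cursor@23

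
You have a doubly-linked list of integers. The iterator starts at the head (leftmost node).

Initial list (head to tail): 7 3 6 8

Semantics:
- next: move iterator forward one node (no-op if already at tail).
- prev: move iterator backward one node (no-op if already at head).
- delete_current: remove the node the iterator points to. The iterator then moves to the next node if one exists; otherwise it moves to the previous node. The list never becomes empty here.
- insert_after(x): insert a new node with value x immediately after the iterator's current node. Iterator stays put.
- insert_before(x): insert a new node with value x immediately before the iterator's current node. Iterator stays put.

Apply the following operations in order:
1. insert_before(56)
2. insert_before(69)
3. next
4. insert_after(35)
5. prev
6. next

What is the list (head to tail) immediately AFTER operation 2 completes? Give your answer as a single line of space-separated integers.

Answer: 56 69 7 3 6 8

Derivation:
After 1 (insert_before(56)): list=[56, 7, 3, 6, 8] cursor@7
After 2 (insert_before(69)): list=[56, 69, 7, 3, 6, 8] cursor@7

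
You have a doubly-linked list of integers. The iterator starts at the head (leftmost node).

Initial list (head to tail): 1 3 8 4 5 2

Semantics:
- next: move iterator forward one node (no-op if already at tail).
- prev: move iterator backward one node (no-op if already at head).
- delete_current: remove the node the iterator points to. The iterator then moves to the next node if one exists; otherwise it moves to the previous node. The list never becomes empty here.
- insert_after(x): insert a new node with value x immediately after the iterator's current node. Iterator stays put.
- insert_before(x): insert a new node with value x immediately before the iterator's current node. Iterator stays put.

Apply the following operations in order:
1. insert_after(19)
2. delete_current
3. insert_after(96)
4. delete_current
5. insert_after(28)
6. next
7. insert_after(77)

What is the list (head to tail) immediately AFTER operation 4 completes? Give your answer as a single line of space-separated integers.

After 1 (insert_after(19)): list=[1, 19, 3, 8, 4, 5, 2] cursor@1
After 2 (delete_current): list=[19, 3, 8, 4, 5, 2] cursor@19
After 3 (insert_after(96)): list=[19, 96, 3, 8, 4, 5, 2] cursor@19
After 4 (delete_current): list=[96, 3, 8, 4, 5, 2] cursor@96

Answer: 96 3 8 4 5 2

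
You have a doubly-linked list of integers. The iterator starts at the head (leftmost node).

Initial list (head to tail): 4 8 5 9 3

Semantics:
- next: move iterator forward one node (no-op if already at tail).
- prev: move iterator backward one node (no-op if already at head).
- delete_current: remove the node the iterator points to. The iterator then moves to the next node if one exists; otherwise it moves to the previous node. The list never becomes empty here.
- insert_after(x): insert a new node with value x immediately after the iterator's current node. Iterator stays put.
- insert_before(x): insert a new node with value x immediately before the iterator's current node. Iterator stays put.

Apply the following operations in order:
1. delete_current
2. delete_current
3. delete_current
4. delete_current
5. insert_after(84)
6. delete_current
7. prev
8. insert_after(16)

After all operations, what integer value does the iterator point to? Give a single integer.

Answer: 84

Derivation:
After 1 (delete_current): list=[8, 5, 9, 3] cursor@8
After 2 (delete_current): list=[5, 9, 3] cursor@5
After 3 (delete_current): list=[9, 3] cursor@9
After 4 (delete_current): list=[3] cursor@3
After 5 (insert_after(84)): list=[3, 84] cursor@3
After 6 (delete_current): list=[84] cursor@84
After 7 (prev): list=[84] cursor@84
After 8 (insert_after(16)): list=[84, 16] cursor@84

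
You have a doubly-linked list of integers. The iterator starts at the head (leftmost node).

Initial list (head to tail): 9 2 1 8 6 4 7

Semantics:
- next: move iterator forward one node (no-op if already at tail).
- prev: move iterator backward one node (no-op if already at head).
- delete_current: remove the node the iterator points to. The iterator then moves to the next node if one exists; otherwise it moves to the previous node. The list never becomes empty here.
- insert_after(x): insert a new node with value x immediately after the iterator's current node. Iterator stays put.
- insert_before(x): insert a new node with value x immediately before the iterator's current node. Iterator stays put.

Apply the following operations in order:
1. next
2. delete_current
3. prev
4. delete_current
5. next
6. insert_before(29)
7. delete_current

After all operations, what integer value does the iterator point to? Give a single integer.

After 1 (next): list=[9, 2, 1, 8, 6, 4, 7] cursor@2
After 2 (delete_current): list=[9, 1, 8, 6, 4, 7] cursor@1
After 3 (prev): list=[9, 1, 8, 6, 4, 7] cursor@9
After 4 (delete_current): list=[1, 8, 6, 4, 7] cursor@1
After 5 (next): list=[1, 8, 6, 4, 7] cursor@8
After 6 (insert_before(29)): list=[1, 29, 8, 6, 4, 7] cursor@8
After 7 (delete_current): list=[1, 29, 6, 4, 7] cursor@6

Answer: 6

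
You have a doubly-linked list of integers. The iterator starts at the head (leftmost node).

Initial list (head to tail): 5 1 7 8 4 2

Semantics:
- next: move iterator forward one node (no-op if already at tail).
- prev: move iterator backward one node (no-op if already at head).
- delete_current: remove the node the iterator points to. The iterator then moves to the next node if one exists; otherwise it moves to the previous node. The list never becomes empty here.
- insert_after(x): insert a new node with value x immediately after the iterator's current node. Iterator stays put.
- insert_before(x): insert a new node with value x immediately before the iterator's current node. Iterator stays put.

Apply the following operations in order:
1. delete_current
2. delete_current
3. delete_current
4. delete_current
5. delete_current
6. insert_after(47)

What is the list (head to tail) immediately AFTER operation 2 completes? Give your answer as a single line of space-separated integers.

Answer: 7 8 4 2

Derivation:
After 1 (delete_current): list=[1, 7, 8, 4, 2] cursor@1
After 2 (delete_current): list=[7, 8, 4, 2] cursor@7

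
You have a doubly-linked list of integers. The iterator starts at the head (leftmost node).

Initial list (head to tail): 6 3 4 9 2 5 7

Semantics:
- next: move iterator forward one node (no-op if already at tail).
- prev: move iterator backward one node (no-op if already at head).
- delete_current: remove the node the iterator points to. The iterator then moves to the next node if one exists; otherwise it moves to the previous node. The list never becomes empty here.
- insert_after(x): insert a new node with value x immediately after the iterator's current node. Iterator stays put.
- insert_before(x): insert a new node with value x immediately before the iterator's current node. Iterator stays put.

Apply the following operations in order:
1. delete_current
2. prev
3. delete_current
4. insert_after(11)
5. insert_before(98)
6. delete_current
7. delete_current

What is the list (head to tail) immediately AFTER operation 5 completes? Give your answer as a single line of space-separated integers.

Answer: 98 4 11 9 2 5 7

Derivation:
After 1 (delete_current): list=[3, 4, 9, 2, 5, 7] cursor@3
After 2 (prev): list=[3, 4, 9, 2, 5, 7] cursor@3
After 3 (delete_current): list=[4, 9, 2, 5, 7] cursor@4
After 4 (insert_after(11)): list=[4, 11, 9, 2, 5, 7] cursor@4
After 5 (insert_before(98)): list=[98, 4, 11, 9, 2, 5, 7] cursor@4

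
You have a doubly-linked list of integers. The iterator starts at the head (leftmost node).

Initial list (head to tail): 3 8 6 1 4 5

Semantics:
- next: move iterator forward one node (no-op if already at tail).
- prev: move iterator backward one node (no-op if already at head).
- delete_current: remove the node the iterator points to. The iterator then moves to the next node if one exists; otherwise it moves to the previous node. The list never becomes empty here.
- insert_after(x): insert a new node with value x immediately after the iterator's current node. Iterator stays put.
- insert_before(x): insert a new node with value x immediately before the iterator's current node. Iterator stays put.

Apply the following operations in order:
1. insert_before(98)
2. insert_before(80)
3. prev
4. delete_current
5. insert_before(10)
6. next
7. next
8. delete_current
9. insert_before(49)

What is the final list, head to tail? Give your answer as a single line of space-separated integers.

After 1 (insert_before(98)): list=[98, 3, 8, 6, 1, 4, 5] cursor@3
After 2 (insert_before(80)): list=[98, 80, 3, 8, 6, 1, 4, 5] cursor@3
After 3 (prev): list=[98, 80, 3, 8, 6, 1, 4, 5] cursor@80
After 4 (delete_current): list=[98, 3, 8, 6, 1, 4, 5] cursor@3
After 5 (insert_before(10)): list=[98, 10, 3, 8, 6, 1, 4, 5] cursor@3
After 6 (next): list=[98, 10, 3, 8, 6, 1, 4, 5] cursor@8
After 7 (next): list=[98, 10, 3, 8, 6, 1, 4, 5] cursor@6
After 8 (delete_current): list=[98, 10, 3, 8, 1, 4, 5] cursor@1
After 9 (insert_before(49)): list=[98, 10, 3, 8, 49, 1, 4, 5] cursor@1

Answer: 98 10 3 8 49 1 4 5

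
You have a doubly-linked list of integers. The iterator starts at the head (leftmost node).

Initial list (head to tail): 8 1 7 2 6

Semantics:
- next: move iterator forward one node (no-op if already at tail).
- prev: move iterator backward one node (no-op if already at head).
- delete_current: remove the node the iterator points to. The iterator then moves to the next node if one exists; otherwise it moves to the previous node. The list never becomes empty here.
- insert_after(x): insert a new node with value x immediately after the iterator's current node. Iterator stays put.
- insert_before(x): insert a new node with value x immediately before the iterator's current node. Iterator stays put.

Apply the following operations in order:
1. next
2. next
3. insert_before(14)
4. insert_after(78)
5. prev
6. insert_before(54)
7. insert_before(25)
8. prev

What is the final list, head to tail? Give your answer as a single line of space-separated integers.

Answer: 8 1 54 25 14 7 78 2 6

Derivation:
After 1 (next): list=[8, 1, 7, 2, 6] cursor@1
After 2 (next): list=[8, 1, 7, 2, 6] cursor@7
After 3 (insert_before(14)): list=[8, 1, 14, 7, 2, 6] cursor@7
After 4 (insert_after(78)): list=[8, 1, 14, 7, 78, 2, 6] cursor@7
After 5 (prev): list=[8, 1, 14, 7, 78, 2, 6] cursor@14
After 6 (insert_before(54)): list=[8, 1, 54, 14, 7, 78, 2, 6] cursor@14
After 7 (insert_before(25)): list=[8, 1, 54, 25, 14, 7, 78, 2, 6] cursor@14
After 8 (prev): list=[8, 1, 54, 25, 14, 7, 78, 2, 6] cursor@25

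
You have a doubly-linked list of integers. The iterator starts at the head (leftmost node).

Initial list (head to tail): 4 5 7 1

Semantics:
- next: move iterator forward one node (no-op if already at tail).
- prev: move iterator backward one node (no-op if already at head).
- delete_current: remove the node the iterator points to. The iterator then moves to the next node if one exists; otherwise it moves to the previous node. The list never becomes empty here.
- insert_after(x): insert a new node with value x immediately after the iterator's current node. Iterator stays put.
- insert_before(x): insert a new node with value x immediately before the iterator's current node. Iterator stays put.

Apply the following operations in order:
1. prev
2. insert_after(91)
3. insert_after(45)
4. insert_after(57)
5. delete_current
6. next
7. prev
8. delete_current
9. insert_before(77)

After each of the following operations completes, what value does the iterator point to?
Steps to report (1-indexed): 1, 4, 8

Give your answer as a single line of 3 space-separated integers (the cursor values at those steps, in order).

Answer: 4 4 45

Derivation:
After 1 (prev): list=[4, 5, 7, 1] cursor@4
After 2 (insert_after(91)): list=[4, 91, 5, 7, 1] cursor@4
After 3 (insert_after(45)): list=[4, 45, 91, 5, 7, 1] cursor@4
After 4 (insert_after(57)): list=[4, 57, 45, 91, 5, 7, 1] cursor@4
After 5 (delete_current): list=[57, 45, 91, 5, 7, 1] cursor@57
After 6 (next): list=[57, 45, 91, 5, 7, 1] cursor@45
After 7 (prev): list=[57, 45, 91, 5, 7, 1] cursor@57
After 8 (delete_current): list=[45, 91, 5, 7, 1] cursor@45
After 9 (insert_before(77)): list=[77, 45, 91, 5, 7, 1] cursor@45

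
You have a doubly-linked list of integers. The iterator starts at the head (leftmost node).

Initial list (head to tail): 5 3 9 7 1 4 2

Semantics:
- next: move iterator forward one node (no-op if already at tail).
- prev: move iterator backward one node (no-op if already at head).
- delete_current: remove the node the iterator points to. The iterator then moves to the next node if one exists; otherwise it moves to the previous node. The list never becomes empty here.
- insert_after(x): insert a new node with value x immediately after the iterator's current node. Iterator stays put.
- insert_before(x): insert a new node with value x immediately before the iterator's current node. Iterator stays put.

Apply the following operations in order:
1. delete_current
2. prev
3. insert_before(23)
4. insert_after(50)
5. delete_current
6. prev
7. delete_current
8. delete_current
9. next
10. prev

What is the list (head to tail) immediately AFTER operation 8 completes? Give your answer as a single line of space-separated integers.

Answer: 9 7 1 4 2

Derivation:
After 1 (delete_current): list=[3, 9, 7, 1, 4, 2] cursor@3
After 2 (prev): list=[3, 9, 7, 1, 4, 2] cursor@3
After 3 (insert_before(23)): list=[23, 3, 9, 7, 1, 4, 2] cursor@3
After 4 (insert_after(50)): list=[23, 3, 50, 9, 7, 1, 4, 2] cursor@3
After 5 (delete_current): list=[23, 50, 9, 7, 1, 4, 2] cursor@50
After 6 (prev): list=[23, 50, 9, 7, 1, 4, 2] cursor@23
After 7 (delete_current): list=[50, 9, 7, 1, 4, 2] cursor@50
After 8 (delete_current): list=[9, 7, 1, 4, 2] cursor@9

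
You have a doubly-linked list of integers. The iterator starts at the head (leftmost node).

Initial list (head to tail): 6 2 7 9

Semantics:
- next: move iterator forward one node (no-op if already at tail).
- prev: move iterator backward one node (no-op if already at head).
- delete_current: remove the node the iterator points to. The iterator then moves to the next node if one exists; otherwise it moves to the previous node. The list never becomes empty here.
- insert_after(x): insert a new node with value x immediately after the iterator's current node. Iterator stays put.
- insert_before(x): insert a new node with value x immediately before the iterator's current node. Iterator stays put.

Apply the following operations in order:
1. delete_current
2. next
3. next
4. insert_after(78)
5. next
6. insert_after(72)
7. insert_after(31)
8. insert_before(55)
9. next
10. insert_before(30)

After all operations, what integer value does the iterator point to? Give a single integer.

After 1 (delete_current): list=[2, 7, 9] cursor@2
After 2 (next): list=[2, 7, 9] cursor@7
After 3 (next): list=[2, 7, 9] cursor@9
After 4 (insert_after(78)): list=[2, 7, 9, 78] cursor@9
After 5 (next): list=[2, 7, 9, 78] cursor@78
After 6 (insert_after(72)): list=[2, 7, 9, 78, 72] cursor@78
After 7 (insert_after(31)): list=[2, 7, 9, 78, 31, 72] cursor@78
After 8 (insert_before(55)): list=[2, 7, 9, 55, 78, 31, 72] cursor@78
After 9 (next): list=[2, 7, 9, 55, 78, 31, 72] cursor@31
After 10 (insert_before(30)): list=[2, 7, 9, 55, 78, 30, 31, 72] cursor@31

Answer: 31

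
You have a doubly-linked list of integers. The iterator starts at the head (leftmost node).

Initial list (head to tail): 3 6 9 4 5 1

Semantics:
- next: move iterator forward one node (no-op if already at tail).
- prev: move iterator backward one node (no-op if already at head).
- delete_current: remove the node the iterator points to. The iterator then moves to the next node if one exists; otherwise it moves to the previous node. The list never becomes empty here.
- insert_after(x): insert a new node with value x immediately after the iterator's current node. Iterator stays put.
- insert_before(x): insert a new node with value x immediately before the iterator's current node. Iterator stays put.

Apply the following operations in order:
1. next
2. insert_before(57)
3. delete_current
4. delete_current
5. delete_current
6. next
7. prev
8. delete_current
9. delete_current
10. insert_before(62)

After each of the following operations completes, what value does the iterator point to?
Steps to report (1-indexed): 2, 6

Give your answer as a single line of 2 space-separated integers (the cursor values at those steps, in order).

After 1 (next): list=[3, 6, 9, 4, 5, 1] cursor@6
After 2 (insert_before(57)): list=[3, 57, 6, 9, 4, 5, 1] cursor@6
After 3 (delete_current): list=[3, 57, 9, 4, 5, 1] cursor@9
After 4 (delete_current): list=[3, 57, 4, 5, 1] cursor@4
After 5 (delete_current): list=[3, 57, 5, 1] cursor@5
After 6 (next): list=[3, 57, 5, 1] cursor@1
After 7 (prev): list=[3, 57, 5, 1] cursor@5
After 8 (delete_current): list=[3, 57, 1] cursor@1
After 9 (delete_current): list=[3, 57] cursor@57
After 10 (insert_before(62)): list=[3, 62, 57] cursor@57

Answer: 6 1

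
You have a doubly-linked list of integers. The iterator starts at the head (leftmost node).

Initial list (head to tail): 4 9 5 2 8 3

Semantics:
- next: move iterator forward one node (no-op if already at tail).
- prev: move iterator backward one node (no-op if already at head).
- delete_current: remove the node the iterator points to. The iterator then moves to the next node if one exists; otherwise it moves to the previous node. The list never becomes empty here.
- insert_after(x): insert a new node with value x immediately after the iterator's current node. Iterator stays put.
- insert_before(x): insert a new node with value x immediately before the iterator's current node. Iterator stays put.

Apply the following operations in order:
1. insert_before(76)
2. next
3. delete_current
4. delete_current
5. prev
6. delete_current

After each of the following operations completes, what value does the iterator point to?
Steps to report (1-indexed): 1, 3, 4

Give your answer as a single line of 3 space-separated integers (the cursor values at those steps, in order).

Answer: 4 5 2

Derivation:
After 1 (insert_before(76)): list=[76, 4, 9, 5, 2, 8, 3] cursor@4
After 2 (next): list=[76, 4, 9, 5, 2, 8, 3] cursor@9
After 3 (delete_current): list=[76, 4, 5, 2, 8, 3] cursor@5
After 4 (delete_current): list=[76, 4, 2, 8, 3] cursor@2
After 5 (prev): list=[76, 4, 2, 8, 3] cursor@4
After 6 (delete_current): list=[76, 2, 8, 3] cursor@2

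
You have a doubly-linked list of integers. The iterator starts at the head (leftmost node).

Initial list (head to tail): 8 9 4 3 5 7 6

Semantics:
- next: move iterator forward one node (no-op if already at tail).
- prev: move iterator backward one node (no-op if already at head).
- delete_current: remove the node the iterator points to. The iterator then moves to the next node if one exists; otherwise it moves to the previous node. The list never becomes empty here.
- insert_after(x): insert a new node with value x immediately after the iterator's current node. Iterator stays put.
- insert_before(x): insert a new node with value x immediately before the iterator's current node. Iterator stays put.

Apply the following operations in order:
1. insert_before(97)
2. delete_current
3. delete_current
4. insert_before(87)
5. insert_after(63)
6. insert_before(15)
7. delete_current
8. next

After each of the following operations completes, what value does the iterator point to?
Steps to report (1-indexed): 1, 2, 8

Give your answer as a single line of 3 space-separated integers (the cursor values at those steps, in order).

After 1 (insert_before(97)): list=[97, 8, 9, 4, 3, 5, 7, 6] cursor@8
After 2 (delete_current): list=[97, 9, 4, 3, 5, 7, 6] cursor@9
After 3 (delete_current): list=[97, 4, 3, 5, 7, 6] cursor@4
After 4 (insert_before(87)): list=[97, 87, 4, 3, 5, 7, 6] cursor@4
After 5 (insert_after(63)): list=[97, 87, 4, 63, 3, 5, 7, 6] cursor@4
After 6 (insert_before(15)): list=[97, 87, 15, 4, 63, 3, 5, 7, 6] cursor@4
After 7 (delete_current): list=[97, 87, 15, 63, 3, 5, 7, 6] cursor@63
After 8 (next): list=[97, 87, 15, 63, 3, 5, 7, 6] cursor@3

Answer: 8 9 3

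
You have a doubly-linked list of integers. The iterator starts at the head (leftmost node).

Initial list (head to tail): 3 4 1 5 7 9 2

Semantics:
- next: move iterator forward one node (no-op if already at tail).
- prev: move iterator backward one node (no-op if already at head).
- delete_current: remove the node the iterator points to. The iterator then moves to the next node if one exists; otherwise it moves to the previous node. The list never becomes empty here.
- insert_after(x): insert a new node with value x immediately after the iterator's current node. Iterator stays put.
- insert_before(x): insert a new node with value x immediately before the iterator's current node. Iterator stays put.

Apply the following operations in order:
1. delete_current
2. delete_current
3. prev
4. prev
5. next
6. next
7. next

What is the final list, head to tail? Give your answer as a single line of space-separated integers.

After 1 (delete_current): list=[4, 1, 5, 7, 9, 2] cursor@4
After 2 (delete_current): list=[1, 5, 7, 9, 2] cursor@1
After 3 (prev): list=[1, 5, 7, 9, 2] cursor@1
After 4 (prev): list=[1, 5, 7, 9, 2] cursor@1
After 5 (next): list=[1, 5, 7, 9, 2] cursor@5
After 6 (next): list=[1, 5, 7, 9, 2] cursor@7
After 7 (next): list=[1, 5, 7, 9, 2] cursor@9

Answer: 1 5 7 9 2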